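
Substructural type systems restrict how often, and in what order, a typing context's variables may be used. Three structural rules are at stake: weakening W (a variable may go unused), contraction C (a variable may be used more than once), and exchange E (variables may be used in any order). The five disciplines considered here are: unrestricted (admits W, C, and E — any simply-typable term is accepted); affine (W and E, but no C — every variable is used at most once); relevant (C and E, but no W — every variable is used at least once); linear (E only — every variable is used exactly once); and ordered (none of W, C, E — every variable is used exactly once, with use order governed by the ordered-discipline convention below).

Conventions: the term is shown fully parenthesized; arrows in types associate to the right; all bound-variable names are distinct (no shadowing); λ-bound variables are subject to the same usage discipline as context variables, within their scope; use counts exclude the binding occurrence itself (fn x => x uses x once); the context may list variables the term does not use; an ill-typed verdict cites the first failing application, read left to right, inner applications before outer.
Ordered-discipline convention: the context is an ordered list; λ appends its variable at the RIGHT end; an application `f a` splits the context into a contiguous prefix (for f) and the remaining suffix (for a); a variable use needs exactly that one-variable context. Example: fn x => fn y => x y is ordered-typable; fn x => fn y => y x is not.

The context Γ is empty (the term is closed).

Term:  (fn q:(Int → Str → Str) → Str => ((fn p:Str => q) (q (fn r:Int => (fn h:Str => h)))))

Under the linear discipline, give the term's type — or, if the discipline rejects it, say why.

not well-typed under linear — q ×2 used more than once (contraction); needs weakening: p, r unused
variable uses: q (bound): 2; p (bound): 0; r (bound): 0; h (bound): 1
left-to-right use order: q, q, h
typing: well-typed — term : ((Int → Str → Str) → Str) → (Int → Str → Str) → Str
summary: ordered ✗ · linear ✗ · affine ✗ · relevant ✗ · unrestricted ✓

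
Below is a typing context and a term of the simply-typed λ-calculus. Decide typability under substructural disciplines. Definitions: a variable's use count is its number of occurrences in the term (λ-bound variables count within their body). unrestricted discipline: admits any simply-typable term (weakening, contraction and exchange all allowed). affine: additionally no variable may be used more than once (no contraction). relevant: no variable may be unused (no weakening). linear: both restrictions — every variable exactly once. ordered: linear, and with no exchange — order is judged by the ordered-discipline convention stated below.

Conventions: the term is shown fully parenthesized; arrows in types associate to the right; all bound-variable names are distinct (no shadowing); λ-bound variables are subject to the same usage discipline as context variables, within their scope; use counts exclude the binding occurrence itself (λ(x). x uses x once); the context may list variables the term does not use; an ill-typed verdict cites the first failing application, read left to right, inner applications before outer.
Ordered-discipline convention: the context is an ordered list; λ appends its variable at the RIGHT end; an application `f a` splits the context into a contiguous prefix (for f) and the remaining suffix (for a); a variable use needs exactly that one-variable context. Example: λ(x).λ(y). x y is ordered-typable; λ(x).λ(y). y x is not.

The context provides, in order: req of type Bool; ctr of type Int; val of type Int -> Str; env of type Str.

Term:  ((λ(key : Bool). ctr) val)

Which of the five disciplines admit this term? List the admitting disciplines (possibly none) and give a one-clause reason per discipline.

admitting disciplines: none
usage: req=0; ctr=1; val=1; env=0; key (λ-bound)=0
order of uses: ctr, val
typing: ill-typed: an application expects Bool but receives Int -> Str
ordered ✗ (not simply typable)
linear ✗ (fails simple typing)
affine ✗ (a type mismatch blocks all five)
relevant ✗ (the type mismatch rejects it)
unrestricted ✗ (not simply typable)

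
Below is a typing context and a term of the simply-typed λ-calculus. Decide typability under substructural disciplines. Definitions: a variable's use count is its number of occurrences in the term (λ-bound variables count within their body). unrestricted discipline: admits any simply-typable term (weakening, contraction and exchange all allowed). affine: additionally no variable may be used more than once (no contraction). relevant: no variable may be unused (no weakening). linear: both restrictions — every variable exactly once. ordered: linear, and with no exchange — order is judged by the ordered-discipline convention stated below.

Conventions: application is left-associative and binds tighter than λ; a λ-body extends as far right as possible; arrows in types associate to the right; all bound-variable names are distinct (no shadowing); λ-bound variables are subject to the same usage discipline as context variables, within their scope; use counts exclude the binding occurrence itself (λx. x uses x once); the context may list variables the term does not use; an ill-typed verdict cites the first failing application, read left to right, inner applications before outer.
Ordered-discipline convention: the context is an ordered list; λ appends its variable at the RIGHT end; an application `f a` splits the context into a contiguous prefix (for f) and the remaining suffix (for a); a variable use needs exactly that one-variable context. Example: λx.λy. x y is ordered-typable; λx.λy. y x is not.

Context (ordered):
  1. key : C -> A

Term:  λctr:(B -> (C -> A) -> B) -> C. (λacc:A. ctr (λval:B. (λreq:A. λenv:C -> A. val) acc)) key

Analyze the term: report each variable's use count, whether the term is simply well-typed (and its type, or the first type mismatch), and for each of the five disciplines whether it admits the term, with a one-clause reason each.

usage: key: 1×, ctr (λ-bound): 1×, acc (λ-bound): 1×, val (λ-bound): 1×, req (λ-bound): 0×, env (λ-bound): 0×
use order (left to right): ctr, val, acc, key
typing: ill-typed: argument of type C -> A where A is required
ordered ✗ (the type mismatch rejects it)
linear ✗ (not simply typable)
affine ✗ (fails simple typing)
relevant ✗ (a type mismatch blocks all five)
unrestricted ✗ (the type mismatch rejects it)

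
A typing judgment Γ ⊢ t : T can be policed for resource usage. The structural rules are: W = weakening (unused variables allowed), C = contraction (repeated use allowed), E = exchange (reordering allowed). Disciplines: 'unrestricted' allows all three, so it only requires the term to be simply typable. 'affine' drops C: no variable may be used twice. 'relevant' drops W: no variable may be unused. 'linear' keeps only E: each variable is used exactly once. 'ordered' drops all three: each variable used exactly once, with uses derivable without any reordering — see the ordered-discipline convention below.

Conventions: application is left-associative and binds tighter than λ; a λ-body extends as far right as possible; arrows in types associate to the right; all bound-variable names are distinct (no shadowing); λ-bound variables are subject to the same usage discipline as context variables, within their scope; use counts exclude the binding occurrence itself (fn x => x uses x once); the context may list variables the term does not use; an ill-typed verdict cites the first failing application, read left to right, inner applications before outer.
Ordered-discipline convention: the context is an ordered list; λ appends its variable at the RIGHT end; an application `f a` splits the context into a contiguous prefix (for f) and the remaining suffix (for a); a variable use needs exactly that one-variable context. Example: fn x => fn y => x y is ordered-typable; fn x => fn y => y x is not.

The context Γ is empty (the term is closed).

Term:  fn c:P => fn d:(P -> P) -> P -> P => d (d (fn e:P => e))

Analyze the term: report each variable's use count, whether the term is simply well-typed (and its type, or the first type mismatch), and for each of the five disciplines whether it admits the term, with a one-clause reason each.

usage: c [bound]=0; d [bound]=2; e [bound]=1
order of uses: d, d, e
typing: the term checks, with type P -> ((P -> P) -> P -> P) -> P -> P
ordered: ✗ — needs contraction — d ×2; unused: c — weakening required
linear: ✗ — needs contraction — d ×2; unused: c — weakening required
affine: ✗ — needs contraction — d ×2
relevant: ✗ — unused: c — weakening required
unrestricted: ✓ — type-checks (P -> ((P -> P) -> P -> P) -> P -> P) and nothing is barred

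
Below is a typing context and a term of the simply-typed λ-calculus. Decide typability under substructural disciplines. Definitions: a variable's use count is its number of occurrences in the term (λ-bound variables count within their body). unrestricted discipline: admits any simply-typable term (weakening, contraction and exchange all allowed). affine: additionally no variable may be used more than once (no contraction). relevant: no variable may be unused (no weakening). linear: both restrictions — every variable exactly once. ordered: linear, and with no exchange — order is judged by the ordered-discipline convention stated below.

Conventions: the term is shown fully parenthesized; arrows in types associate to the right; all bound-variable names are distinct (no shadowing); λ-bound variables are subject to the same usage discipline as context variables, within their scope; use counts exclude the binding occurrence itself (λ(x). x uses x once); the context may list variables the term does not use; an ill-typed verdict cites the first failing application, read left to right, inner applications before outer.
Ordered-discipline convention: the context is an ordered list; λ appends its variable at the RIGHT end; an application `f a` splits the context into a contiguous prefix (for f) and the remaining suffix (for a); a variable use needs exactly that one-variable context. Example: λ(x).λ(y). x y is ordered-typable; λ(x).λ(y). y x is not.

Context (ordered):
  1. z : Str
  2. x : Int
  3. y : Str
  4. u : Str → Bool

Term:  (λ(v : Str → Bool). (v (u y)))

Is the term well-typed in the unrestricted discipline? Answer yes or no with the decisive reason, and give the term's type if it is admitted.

no — not simply typable
counts: z=0; x=0; y=1; u=1; v [bound]=1
order of uses: v, u, y
typing: ill-typed: a function awaiting Str gets Bool
summary: ordered ✗; linear ✗; affine ✗; relevant ✗; unrestricted ✗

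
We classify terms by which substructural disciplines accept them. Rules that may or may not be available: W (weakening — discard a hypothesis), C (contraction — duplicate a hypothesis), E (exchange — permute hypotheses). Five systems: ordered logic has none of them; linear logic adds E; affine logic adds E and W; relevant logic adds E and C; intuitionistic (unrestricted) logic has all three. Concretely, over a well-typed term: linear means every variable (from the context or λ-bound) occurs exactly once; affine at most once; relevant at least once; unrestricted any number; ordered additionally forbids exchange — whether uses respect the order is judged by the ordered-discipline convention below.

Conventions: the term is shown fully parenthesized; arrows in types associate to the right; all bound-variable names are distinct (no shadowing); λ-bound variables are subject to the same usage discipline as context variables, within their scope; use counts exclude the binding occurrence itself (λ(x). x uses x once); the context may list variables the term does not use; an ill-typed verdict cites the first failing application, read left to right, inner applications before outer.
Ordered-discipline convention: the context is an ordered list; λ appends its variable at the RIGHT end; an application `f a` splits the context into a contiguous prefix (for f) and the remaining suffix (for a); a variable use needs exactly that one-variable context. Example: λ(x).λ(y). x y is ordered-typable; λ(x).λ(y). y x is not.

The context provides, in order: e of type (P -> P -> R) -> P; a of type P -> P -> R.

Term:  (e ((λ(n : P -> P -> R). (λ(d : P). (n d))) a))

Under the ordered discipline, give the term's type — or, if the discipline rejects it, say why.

term : P
use counts: e ×1; a ×1; n [bound] ×1; d [bound] ×1
uses in reading order: e, n, d, a
typing: well-typed at P
all disciplines: ordered ✓, linear ✓, affine ✓, relevant ✓, unrestricted ✓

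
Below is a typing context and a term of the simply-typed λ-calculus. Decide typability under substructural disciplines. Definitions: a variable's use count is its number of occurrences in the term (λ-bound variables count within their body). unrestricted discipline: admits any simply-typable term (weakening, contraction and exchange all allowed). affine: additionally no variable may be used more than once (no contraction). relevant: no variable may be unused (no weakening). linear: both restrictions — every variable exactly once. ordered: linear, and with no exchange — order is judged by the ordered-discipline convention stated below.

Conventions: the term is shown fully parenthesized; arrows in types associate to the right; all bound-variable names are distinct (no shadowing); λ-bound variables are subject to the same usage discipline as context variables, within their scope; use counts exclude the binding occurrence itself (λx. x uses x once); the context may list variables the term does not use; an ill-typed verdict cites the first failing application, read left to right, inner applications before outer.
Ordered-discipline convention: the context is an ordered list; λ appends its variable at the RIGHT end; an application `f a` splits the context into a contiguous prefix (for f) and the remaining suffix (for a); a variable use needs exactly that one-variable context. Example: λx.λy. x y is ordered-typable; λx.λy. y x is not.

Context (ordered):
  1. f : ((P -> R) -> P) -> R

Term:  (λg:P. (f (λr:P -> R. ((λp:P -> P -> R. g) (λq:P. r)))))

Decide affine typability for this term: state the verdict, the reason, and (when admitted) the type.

yes — no duplicate uses among f, g, r, p, q; term : P -> R
variable uses: f ×1; g (bound) ×1; r (bound) ×1; p (bound) ×0; q (bound) ×0
uses in reading order: f, g, r
typing: the term checks, with type P -> R
per-discipline verdicts: ordered ✗ · linear ✗ · affine ✓ · relevant ✗ · unrestricted ✓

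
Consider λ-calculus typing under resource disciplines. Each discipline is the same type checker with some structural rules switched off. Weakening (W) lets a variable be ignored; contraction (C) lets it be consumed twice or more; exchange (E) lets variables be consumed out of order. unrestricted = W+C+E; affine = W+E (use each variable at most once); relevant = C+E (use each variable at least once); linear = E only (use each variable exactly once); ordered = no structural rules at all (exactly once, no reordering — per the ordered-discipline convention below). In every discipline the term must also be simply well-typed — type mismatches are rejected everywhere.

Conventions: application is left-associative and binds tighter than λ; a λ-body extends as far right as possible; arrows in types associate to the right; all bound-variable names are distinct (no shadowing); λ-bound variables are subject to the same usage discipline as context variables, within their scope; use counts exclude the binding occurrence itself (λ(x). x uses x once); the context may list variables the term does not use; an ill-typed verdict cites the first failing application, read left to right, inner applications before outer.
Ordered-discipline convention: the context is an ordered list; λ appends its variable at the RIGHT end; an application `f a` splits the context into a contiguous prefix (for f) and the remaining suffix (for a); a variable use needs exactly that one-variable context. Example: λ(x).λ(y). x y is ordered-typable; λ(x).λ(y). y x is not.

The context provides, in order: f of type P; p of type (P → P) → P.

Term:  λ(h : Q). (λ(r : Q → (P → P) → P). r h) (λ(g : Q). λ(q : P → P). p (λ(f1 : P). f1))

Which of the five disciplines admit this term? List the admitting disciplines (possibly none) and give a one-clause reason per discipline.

admitting disciplines: affine, unrestricted
use counts: f=0; p=1; h (λ-bound)=1; r (λ-bound)=1; g (λ-bound)=0; q (λ-bound)=0; f1 (λ-bound)=1
left-to-right use order: r, h, p, f1
typing: the term checks, with type Q → (P → P) → P
ordered: ✗ — unused: f, g, q — weakening required
linear: ✗ — unused: f, g, q — weakening required
affine: ✓ — no duplicate uses among f, p, h, r, g, q, f1
relevant: ✗ — unused: f, g, q — weakening required
unrestricted: ✓ — type-checks (Q → (P → P) → P) and nothing is barred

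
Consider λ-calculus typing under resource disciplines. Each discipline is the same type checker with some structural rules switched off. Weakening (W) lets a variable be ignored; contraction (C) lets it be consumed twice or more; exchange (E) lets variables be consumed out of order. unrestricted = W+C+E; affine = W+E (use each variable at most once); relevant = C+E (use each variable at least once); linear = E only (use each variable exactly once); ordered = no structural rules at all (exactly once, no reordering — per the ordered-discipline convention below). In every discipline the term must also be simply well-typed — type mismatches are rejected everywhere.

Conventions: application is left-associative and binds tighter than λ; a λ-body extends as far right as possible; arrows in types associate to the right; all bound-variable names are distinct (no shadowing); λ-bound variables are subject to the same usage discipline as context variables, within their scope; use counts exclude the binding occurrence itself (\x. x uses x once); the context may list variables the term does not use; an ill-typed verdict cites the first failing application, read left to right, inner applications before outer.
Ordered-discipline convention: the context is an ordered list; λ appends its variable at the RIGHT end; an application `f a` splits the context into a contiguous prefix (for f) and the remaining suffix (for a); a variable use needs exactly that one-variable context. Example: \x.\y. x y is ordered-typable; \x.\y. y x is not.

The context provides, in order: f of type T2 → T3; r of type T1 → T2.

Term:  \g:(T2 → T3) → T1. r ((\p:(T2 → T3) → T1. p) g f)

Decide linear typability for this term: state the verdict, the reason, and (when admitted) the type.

yes — exactly-once usage across f, r, g, p; term : ((T2 → T3) → T1) → T2
counts: f: 1, r: 1, g (λ-bound): 1, p (λ-bound): 1
uses in reading order: r, p, g, f
typing: well-typed at ((T2 → T3) → T1) → T2
across the five disciplines: ordered ✗ · linear ✓ · affine ✓ · relevant ✓ · unrestricted ✓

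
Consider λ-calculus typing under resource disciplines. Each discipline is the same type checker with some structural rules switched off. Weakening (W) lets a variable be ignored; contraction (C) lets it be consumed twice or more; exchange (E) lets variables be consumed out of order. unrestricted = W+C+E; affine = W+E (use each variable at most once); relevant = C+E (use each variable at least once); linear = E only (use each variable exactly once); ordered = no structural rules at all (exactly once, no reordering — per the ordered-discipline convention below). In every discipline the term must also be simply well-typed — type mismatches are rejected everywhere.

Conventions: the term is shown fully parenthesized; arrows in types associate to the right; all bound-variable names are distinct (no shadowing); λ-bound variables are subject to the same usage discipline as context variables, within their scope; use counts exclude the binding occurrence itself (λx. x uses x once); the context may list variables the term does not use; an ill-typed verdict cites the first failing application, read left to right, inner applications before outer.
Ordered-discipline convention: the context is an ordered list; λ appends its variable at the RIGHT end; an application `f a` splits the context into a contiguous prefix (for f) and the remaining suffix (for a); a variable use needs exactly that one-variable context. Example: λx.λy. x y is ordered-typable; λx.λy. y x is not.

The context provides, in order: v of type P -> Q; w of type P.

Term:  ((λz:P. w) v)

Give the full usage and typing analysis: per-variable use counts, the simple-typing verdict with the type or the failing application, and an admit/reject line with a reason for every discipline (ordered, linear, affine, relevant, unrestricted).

use counts: v: 1, w: 1, z [bound]: 0
left-to-right use order: w, v
typing: ill-typed: an application expects P but receives P -> Q
ordered: ✗ — a type mismatch blocks all five
linear: ✗ — the type mismatch rejects it
affine: ✗ — not simply typable
relevant: ✗ — fails simple typing
unrestricted: ✗ — a type mismatch blocks all five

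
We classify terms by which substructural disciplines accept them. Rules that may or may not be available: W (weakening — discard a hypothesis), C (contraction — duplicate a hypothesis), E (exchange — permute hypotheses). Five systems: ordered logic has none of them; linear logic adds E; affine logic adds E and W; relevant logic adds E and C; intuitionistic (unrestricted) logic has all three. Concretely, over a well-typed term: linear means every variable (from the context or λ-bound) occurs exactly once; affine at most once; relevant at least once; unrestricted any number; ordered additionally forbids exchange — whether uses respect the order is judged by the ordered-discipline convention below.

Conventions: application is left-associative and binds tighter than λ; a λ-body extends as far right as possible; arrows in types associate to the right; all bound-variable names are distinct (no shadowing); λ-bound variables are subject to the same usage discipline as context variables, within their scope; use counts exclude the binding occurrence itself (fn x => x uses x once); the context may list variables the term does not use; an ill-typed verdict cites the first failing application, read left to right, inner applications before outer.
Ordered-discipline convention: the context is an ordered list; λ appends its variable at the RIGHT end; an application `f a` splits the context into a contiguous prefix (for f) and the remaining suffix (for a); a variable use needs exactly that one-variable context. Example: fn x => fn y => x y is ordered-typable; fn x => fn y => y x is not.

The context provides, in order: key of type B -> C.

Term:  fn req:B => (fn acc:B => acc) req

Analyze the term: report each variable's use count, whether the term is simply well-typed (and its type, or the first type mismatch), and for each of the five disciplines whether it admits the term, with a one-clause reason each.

usage: key=0, req (λ-bound)=1, acc (λ-bound)=1
order of uses: acc, req
typing: well-typed — term : B -> B
ordered: ✗, key left unused
linear: ✗, key left unused
affine: ✓, none of key, req, acc used more than once
relevant: ✗, key left unused
unrestricted: ✓, simply typable at B -> B; W, C, E all held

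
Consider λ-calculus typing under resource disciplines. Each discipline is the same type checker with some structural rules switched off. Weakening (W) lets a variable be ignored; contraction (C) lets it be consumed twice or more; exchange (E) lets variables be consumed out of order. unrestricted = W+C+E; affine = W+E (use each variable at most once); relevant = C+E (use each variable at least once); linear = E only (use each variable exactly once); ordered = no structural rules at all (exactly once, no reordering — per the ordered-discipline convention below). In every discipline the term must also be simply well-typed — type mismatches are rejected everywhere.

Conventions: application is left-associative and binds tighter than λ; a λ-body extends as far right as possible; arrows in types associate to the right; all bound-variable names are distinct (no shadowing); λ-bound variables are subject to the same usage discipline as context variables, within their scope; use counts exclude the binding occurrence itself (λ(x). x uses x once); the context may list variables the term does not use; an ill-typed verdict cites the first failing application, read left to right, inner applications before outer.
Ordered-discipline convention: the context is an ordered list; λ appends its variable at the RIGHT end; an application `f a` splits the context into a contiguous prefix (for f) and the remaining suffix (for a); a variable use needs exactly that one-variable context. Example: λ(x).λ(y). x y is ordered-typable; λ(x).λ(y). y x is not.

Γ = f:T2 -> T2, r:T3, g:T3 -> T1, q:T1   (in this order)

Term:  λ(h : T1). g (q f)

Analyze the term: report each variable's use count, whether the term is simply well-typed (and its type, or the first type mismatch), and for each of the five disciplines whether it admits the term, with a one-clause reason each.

use counts: f ×1; r ×0; g ×1; q ×1; h [bound] ×0
uses in reading order: g, q, f
typing: ill-typed: non-arrow in function slot: T1
ordered: ✗, a type mismatch blocks all five
linear: ✗, the type mismatch rejects it
affine: ✗, not simply typable
relevant: ✗, fails simple typing
unrestricted: ✗, a type mismatch blocks all five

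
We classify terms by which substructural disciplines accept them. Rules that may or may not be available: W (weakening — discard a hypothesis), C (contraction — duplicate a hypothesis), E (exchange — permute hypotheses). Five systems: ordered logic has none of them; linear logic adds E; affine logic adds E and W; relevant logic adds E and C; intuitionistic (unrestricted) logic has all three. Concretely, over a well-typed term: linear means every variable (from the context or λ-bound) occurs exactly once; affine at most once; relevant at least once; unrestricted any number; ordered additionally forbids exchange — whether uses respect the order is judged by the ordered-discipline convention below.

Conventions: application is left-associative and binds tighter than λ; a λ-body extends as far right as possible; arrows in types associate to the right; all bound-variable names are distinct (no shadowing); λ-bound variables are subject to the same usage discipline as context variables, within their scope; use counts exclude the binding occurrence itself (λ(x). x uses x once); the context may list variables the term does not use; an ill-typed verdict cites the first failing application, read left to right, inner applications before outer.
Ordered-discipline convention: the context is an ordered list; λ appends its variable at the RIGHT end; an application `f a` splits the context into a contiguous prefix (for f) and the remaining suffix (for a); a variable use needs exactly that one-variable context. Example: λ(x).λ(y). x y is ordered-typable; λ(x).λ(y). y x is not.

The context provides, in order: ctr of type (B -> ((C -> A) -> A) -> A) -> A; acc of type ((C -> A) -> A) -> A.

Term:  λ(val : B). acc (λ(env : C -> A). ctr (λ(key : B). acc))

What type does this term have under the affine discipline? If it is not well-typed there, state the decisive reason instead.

not well-typed under affine — uses contraction: acc ×2
variable uses: ctr=1; acc=2; val (bound)=0; env (bound)=0; key (bound)=0
use order (left to right): acc, ctr, acc
typing: well-typed at B -> A
all disciplines: ordered ✗ · linear ✗ · affine ✗ · relevant ✗ · unrestricted ✓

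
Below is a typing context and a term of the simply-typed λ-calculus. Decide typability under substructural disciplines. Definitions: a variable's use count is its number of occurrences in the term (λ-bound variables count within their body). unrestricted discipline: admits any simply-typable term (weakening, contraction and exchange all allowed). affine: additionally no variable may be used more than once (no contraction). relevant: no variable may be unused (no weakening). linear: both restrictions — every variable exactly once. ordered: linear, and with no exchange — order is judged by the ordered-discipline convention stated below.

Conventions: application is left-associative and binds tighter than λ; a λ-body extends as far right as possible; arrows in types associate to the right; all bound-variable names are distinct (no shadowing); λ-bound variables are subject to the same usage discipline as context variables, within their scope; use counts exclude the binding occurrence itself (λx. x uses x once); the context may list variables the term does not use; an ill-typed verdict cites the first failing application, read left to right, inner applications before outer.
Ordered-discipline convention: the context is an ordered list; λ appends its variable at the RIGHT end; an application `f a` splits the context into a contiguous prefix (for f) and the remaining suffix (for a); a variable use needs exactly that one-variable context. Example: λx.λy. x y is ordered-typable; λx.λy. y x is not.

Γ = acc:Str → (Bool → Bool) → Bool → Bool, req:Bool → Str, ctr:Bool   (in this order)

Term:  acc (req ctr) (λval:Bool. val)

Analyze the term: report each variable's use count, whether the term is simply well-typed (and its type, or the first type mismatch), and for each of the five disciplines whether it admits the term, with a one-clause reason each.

usage: acc ×1; req ×1; ctr ×1; val [bound] ×1
left-to-right use order: acc, req, ctr, val
typing: ✓ — Bool → Bool
ordered: ✓, acc, req, ctr, val once each; derivable with no W/C/E
linear: ✓, each of acc, req, ctr, val used exactly once
affine: ✓, no duplicate uses among acc, req, ctr, val
relevant: ✓, at least one use each (acc, req, ctr, val)
unrestricted: ✓, typability at Bool → Bool is all that's needed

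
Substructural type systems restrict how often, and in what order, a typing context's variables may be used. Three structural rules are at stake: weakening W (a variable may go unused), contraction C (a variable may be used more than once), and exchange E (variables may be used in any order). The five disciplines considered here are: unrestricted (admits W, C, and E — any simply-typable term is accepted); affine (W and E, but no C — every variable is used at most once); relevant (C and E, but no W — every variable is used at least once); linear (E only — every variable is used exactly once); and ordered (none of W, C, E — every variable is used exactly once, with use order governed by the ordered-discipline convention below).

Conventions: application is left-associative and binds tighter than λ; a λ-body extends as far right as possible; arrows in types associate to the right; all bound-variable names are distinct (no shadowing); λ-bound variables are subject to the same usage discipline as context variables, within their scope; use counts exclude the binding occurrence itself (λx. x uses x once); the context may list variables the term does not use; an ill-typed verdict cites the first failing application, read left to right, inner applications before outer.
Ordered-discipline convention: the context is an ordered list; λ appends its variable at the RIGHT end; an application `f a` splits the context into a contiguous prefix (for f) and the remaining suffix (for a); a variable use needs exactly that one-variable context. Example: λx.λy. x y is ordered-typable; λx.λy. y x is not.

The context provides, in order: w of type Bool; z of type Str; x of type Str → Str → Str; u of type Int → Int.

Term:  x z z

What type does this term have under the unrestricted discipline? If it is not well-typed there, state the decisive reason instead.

term : Str
usage: w: 0, z: 2, x: 1, u: 0
uses in reading order: x, z, z
typing: ✓ — Str
per-discipline verdicts: ordered ✗, linear ✗, affine ✗, relevant ✗, unrestricted ✓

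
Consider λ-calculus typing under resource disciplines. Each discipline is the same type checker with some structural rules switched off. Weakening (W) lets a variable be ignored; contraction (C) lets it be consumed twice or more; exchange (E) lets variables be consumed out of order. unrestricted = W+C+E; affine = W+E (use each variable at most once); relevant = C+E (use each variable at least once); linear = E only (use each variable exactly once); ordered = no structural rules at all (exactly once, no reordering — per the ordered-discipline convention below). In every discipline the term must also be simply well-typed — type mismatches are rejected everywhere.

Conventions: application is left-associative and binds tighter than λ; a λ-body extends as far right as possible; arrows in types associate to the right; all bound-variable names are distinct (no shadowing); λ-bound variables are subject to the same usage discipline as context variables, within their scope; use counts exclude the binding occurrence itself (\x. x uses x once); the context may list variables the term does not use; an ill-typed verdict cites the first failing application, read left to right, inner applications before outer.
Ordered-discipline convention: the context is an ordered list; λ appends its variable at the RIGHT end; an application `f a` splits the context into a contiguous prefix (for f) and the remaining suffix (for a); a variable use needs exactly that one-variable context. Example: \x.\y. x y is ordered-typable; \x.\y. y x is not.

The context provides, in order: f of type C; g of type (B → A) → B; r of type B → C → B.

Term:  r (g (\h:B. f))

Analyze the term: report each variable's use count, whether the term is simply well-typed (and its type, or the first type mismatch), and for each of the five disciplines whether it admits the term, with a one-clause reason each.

counts: f: 1×, g: 1×, r: 1×, h [bound]: 0×
order of uses: r, g, f
typing: ill-typed: an application expects B → A but receives B → C
ordered: ✗ — not simply typable
linear: ✗ — fails simple typing
affine: ✗ — a type mismatch blocks all five
relevant: ✗ — the type mismatch rejects it
unrestricted: ✗ — not simply typable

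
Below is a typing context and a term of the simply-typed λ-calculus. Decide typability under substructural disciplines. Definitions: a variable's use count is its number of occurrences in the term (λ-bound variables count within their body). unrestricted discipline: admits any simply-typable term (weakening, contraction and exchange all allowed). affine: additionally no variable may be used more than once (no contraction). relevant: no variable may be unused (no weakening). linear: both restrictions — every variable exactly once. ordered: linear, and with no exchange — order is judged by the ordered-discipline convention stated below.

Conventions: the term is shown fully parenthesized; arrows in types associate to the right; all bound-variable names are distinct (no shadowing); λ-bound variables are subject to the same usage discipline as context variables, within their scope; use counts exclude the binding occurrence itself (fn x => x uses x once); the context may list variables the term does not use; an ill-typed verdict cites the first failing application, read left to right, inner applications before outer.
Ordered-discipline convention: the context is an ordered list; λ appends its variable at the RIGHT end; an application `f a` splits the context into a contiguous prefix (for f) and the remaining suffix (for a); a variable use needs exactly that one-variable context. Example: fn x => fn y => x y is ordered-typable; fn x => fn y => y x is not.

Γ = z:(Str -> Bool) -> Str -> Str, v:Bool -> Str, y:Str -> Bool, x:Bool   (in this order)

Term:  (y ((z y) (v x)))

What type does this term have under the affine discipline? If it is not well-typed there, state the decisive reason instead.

not well-typed under affine — repeated use of y ×2
variable uses: z ×1; v ×1; y ×2; x ×1
use order (left to right): y, z, y, v, x
typing: well-typed — term : Bool
across the five disciplines: ordered ✗, linear ✗, affine ✗, relevant ✓, unrestricted ✓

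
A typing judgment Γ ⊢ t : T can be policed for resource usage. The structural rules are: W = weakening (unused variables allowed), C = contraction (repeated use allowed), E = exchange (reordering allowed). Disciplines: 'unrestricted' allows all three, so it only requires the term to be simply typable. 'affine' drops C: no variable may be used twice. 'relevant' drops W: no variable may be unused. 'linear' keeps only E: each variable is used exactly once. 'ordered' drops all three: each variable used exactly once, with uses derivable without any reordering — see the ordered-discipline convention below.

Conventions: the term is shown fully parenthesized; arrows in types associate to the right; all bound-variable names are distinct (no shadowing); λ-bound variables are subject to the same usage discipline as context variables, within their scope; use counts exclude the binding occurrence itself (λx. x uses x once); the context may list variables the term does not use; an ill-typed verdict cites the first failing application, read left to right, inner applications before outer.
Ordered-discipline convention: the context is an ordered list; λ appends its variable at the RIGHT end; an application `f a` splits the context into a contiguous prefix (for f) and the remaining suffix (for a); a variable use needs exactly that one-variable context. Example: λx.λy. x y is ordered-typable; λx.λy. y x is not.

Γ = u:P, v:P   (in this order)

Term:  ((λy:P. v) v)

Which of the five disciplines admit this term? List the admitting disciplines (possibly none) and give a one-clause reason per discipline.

accepted by: unrestricted
use counts: u=0, v=2, y (bound)=0
use order (left to right): v, v
typing: the term checks, with type P
ordered: ✗ — v ×2 used more than once (contraction); needs weakening: u, y unused
linear: ✗ — v ×2 used more than once (contraction); needs weakening: u, y unused
affine: ✗ — v ×2 used more than once (contraction)
relevant: ✗ — needs weakening: u, y unused
unrestricted: ✓ — typability at P is all that's needed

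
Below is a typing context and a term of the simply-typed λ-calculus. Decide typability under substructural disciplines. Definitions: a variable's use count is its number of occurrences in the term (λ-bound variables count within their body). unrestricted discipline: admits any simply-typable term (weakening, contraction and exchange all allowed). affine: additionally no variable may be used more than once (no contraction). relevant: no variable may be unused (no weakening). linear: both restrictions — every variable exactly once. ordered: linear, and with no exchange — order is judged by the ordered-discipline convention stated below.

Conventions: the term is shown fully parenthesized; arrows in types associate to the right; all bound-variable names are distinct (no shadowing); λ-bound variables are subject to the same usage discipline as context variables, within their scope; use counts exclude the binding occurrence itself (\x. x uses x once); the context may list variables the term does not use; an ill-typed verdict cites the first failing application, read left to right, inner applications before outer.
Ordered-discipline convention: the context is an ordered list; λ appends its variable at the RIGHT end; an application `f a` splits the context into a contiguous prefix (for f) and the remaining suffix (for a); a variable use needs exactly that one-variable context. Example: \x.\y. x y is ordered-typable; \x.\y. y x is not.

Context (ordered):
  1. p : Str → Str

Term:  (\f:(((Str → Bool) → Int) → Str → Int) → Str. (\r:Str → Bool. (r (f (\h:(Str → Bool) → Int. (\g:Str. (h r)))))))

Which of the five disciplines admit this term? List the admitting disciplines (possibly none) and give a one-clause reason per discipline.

accepted by: unrestricted
use counts: p ×0; f [bound] ×1; r [bound] ×2; h [bound] ×1; g [bound] ×0
uses in reading order: r, f, h, r
typing: the term checks, with type ((((Str → Bool) → Int) → Str → Int) → Str) → (Str → Bool) → Bool
ordered ✗ (needs contraction — r ×2; p, g never used (weakening))
linear ✗ (needs contraction — r ×2; p, g never used (weakening))
affine ✗ (needs contraction — r ×2)
relevant ✗ (p, g never used (weakening))
unrestricted ✓ (type-checks (((((Str → Bool) → Int) → Str → Int) → Str) → (Str → Bool) → Bool) and nothing is barred)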